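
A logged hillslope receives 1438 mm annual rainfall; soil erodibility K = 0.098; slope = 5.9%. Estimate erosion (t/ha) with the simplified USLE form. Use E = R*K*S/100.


Formula: E = R * K * S / 100  (simplified USLE)
R * K = 1438 * 0.098 = 140.924
E = 140.924 * 5.9 / 100 = 8.31 t/ha

8.31


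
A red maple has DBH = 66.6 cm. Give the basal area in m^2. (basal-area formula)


Formula: BA = pi * (DBH/2)^2 / 10000  (cm^2 to m^2)
Radius = DBH/2 = 66.6/2 = 33.3 cm
BA = pi * 33.3^2 / 10000
   = 3483.6807 cm^2 / 10000
   = 0.3484 m^2

0.3484


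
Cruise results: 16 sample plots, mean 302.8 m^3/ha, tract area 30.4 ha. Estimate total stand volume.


Formula: Total Volume = Mean Volume per ha * Total Area
Total Volume = 302.8 m^3/ha * 30.4 ha
Total Volume = 9205 m^3

9205


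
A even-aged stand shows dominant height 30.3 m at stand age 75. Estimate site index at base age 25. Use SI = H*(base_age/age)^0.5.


Formula: SI = H_dom * (base_age / age)^0.5
Age ratio = 25 / 75 = 0.33333
sqrt(age_ratio) = 0.57735
SI = 30.3 * 0.57735 = 17.5 m

17.5


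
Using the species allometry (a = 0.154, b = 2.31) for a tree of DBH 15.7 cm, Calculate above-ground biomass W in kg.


Formula: W = a * DBH^b  (allometric power law)
DBH^b = 15.7^2.31 = 578.7996
W = 0.154 * 578.7996 = 89.1 kg

89.1


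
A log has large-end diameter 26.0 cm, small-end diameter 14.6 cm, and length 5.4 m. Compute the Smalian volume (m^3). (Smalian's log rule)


Smalian: V = (A1 + A2)/2 * L,  A = pi*(D/200)^2
A1 = pi*(26.0/200)^2 = 0.053093 m^2
A2 = pi*(14.6/200)^2 = 0.016742 m^2
V = (0.053093+0.016742)/2*5.4 = 0.1886 m^3

0.1886


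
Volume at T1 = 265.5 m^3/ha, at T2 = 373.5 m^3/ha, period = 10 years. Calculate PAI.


Formula: PAI = (V_T2 - V_T1) / (T2 - T1)
Volume increment = 373.5 - 265.5 = 108.0 m^3/ha
PAI = 108.0 / 10 = 10.8 m^3/ha/year

10.8


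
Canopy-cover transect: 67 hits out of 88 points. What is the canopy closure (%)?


Formula: Canopy closure = covered points / total points * 100
Closure = 67 / 88 * 100
Closure = 0.7614 * 100 = 76.1%

76.1


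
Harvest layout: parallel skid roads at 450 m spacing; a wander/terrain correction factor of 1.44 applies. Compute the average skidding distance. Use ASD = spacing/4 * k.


Formula: ASD = (spacing / 4) * correction
Uncorrected distance = spacing / 4 = 450 / 4 = 112.5 m
ASD = 112.5 * 1.44 = 162 m

162


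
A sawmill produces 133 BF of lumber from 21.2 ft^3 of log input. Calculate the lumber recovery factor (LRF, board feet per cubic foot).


Formula: LRF = Lumber Output (BF) / Log Input (ft^3)
LRF = 133 BF / 21.2 ft^3
LRF = 6.27 BF/ft^3

6.27


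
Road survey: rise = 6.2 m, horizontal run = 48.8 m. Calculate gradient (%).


Formula: Gradient = rise / run * 100
Gradient = 6.2 / 48.8 * 100 = 12.7%

12.7


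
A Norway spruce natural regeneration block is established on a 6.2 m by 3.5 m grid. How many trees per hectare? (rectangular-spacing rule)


Formula: TPH = 10000 m^2/ha / (spacing_x * spacing_y)
Area per tree = 6.2 m * 3.5 m = 21.7 m^2
TPH = 10000 / 21.7 = 461 trees/ha

461


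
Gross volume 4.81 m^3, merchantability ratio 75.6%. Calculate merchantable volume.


Formula: MV = V_total * (merchantable_pct / 100)
Merchantable fraction = 75.6% / 100 = 0.756
MV = 4.81 m^3 * 0.756 = 3.636 m^3

3.636


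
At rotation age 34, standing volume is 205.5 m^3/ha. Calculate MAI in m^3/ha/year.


Formula: MAI = Total Volume / Stand Age
MAI = 205.5 m^3/ha / 34 years
MAI = 6.04 m^3/ha/year

6.04


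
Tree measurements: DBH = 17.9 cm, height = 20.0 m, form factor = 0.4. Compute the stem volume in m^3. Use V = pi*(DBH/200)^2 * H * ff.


Formula: V = pi * (DBH/200)^2 * H * ff
Radius = DBH/200 = 17.9/200 = 0.0895 m
Radius^2 = 0.0895^2 = 0.00801025 m^2
V = pi * 0.00801025 * 20.0 * 0.4
V = 0.201 m^3

0.201


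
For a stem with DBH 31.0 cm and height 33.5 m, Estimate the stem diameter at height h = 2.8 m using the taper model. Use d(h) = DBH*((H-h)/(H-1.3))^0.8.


Taper: d(h) = DBH * ((H - h) / (H - 1.3))^0.8
Numerator = H - h = 33.5 - 2.8 = 30.7 m
Denominator = H - 1.3 = 33.5 - 1.3 = 32.2 m
Ratio = 30.7 / 32.2 = 0.95342
d = 31.0 * 0.95342^0.8 = 29.8 cm

29.8


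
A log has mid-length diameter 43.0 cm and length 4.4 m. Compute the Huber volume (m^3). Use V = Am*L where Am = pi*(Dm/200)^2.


Huber: V = Am * L,  Am = pi*(Dm/200)^2
Am = pi*(43.0/200)^2 = 0.14522 m^2
V = 0.14522*4.4 = 0.639 m^3

0.639


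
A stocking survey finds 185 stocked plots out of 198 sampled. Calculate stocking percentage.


Formula: Stocking % = stocked plots / total plots * 100
Stocking = 185 / 198 * 100
Stocking = 0.9343 * 100 = 93.4%

93.4


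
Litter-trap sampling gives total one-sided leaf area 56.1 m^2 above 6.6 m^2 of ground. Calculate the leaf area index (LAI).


Formula: LAI = total leaf area / ground area  (dimensionless)
LAI = 56.1 m^2 / 6.6 m^2
LAI = 8.5

8.5


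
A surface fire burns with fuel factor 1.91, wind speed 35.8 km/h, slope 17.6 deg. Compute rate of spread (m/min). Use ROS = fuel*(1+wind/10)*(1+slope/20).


Formula: ROS = fuel * (1 + wind/10) * (1 + slope/20)
Wind factor = 1 + 35.8/10 = 4.58
Slope factor = 1 + 17.6/20 = 1.88
ROS = 1.91 * 4.58 * 1.88 = 16.45 m/min

16.45


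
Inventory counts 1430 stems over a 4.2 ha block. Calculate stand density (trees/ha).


Formula: Stand Density = N_trees / Area_ha
Density = 1430 trees / 4.2 ha
Density = 340 trees/ha

340


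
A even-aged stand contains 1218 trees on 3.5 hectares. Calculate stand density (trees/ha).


Formula: Stand Density = N_trees / Area_ha
Density = 1218 trees / 3.5 ha
Density = 348 trees/ha

348


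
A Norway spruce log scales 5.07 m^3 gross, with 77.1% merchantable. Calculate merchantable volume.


Formula: MV = V_total * (merchantable_pct / 100)
Merchantable fraction = 77.1% / 100 = 0.771
MV = 5.07 m^3 * 0.771 = 3.909 m^3

3.909


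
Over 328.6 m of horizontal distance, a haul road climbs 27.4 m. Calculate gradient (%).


Formula: Gradient = rise / run * 100
Gradient = 27.4 / 328.6 * 100 = 8.3%

8.3


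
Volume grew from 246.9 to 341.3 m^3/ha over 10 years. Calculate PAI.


Formula: PAI = (V_T2 - V_T1) / (T2 - T1)
Volume increment = 341.3 - 246.9 = 94.4 m^3/ha
PAI = 94.4 / 10 = 9.44 m^3/ha/year

9.44


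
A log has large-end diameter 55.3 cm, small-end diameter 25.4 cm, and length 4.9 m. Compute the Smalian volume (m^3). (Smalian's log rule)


Smalian: V = (A1 + A2)/2 * L,  A = pi*(D/200)^2
A1 = pi*(55.3/200)^2 = 0.240182 m^2
A2 = pi*(25.4/200)^2 = 0.050671 m^2
V = (0.240182+0.050671)/2*4.9 = 0.7126 m^3

0.7126


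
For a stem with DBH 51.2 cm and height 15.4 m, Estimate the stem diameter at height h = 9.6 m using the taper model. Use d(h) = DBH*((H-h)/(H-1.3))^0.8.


Taper: d(h) = DBH * ((H - h) / (H - 1.3))^0.8
Numerator = H - h = 15.4 - 9.6 = 5.8 m
Denominator = H - 1.3 = 15.4 - 1.3 = 14.1 m
Ratio = 5.8 / 14.1 = 0.41135
d = 51.2 * 0.41135^0.8 = 25.2 cm

25.2


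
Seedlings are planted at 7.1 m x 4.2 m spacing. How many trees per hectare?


Formula: TPH = 10000 m^2/ha / (spacing_x * spacing_y)
Area per tree = 7.1 m * 4.2 m = 29.82 m^2
TPH = 10000 / 29.82 = 335 trees/ha

335


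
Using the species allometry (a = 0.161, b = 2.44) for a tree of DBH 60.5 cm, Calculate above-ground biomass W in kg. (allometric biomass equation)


Formula: W = a * DBH^b  (allometric power law)
DBH^b = 60.5^2.44 = 22257.845
W = 0.161 * 22257.845 = 3583.5 kg

3583.5


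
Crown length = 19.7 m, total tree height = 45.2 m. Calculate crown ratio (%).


Formula: Crown Ratio = (Crown Length / Total Height) * 100
CR = (19.7 m / 45.2 m) * 100
CR = 0.4358 * 100 = 43.6%

43.6


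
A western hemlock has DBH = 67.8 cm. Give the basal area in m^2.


Formula: BA = pi * (DBH/2)^2 / 10000  (cm^2 to m^2)
Radius = DBH/2 = 67.8/2 = 33.9 cm
BA = pi * 33.9^2 / 10000
   = 3610.3497 cm^2 / 10000
   = 0.361 m^2

0.361


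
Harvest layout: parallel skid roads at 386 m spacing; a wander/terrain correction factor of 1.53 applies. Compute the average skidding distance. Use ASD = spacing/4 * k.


Formula: ASD = (spacing / 4) * correction
Uncorrected distance = spacing / 4 = 386 / 4 = 96.5 m
ASD = 96.5 * 1.53 = 148 m

148


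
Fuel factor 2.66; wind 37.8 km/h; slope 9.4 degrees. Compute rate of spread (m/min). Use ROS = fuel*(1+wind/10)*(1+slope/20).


Formula: ROS = fuel * (1 + wind/10) * (1 + slope/20)
Wind factor = 1 + 37.8/10 = 4.78
Slope factor = 1 + 9.4/20 = 1.47
ROS = 2.66 * 4.78 * 1.47 = 18.69 m/min

18.69


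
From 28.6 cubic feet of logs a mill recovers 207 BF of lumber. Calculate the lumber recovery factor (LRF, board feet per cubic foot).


Formula: LRF = Lumber Output (BF) / Log Input (ft^3)
LRF = 207 BF / 28.6 ft^3
LRF = 7.24 BF/ft^3

7.24


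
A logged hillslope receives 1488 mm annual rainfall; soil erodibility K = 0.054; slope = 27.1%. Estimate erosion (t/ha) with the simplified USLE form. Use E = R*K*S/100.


Formula: E = R * K * S / 100  (simplified USLE)
R * K = 1488 * 0.054 = 80.352
E = 80.352 * 27.1 / 100 = 21.78 t/ha

21.78


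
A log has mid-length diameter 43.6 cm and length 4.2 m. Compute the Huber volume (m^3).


Huber: V = Am * L,  Am = pi*(Dm/200)^2
Am = pi*(43.6/200)^2 = 0.149301 m^2
V = 0.149301*4.2 = 0.6271 m^3

0.6271


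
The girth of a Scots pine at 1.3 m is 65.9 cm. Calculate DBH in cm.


Formula: DBH = C / pi
DBH = 65.9 / pi
pi = 3.14159...
DBH = 21.0 cm

21.0


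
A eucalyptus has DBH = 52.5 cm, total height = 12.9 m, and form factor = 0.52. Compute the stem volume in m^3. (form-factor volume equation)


Formula: V = pi * (DBH/200)^2 * H * ff
Radius = DBH/200 = 52.5/200 = 0.2625 m
Radius^2 = 0.2625^2 = 0.06890625 m^2
V = pi * 0.06890625 * 12.9 * 0.52
V = 1.452 m^3

1.452


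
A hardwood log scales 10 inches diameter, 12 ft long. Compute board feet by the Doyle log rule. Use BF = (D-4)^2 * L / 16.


Doyle: BF = (D - 4)^2 * L / 16
Adjusted diameter = 10 - 4 = 6 in
(D-4)^2 = 6^2 = 36
BF = 36 * 12 / 16 = 27 BF

27


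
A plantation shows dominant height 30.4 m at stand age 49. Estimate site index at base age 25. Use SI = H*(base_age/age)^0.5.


Formula: SI = H_dom * (base_age / age)^0.5
Age ratio = 25 / 49 = 0.5102
sqrt(age_ratio) = 0.71429
SI = 30.4 * 0.71429 = 21.7 m

21.7


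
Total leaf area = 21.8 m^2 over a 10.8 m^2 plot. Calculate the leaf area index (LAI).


Formula: LAI = total leaf area / ground area  (dimensionless)
LAI = 21.8 m^2 / 10.8 m^2
LAI = 2.02

2.02


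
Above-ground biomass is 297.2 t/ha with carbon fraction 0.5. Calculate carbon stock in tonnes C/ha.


Formula: Carbon Stock = Biomass * Carbon Fraction
C = 297.2 t/ha * 0.5
C = 148.6 t C/ha

148.6


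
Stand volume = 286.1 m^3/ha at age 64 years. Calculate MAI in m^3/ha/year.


Formula: MAI = Total Volume / Stand Age
MAI = 286.1 m^3/ha / 64 years
MAI = 4.47 m^3/ha/year

4.47


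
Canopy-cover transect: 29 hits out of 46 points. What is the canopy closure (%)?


Formula: Canopy closure = covered points / total points * 100
Closure = 29 / 46 * 100
Closure = 0.6304 * 100 = 63.0%

63.0


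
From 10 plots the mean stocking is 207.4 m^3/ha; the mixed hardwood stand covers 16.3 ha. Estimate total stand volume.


Formula: Total Volume = Mean Volume per ha * Total Area
Total Volume = 207.4 m^3/ha * 16.3 ha
Total Volume = 3381 m^3

3381


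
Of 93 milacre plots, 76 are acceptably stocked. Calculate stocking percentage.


Formula: Stocking % = stocked plots / total plots * 100
Stocking = 76 / 93 * 100
Stocking = 0.8172 * 100 = 81.7%

81.7


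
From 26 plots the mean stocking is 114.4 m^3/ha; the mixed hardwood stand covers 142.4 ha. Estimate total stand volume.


Formula: Total Volume = Mean Volume per ha * Total Area
Total Volume = 114.4 m^3/ha * 142.4 ha
Total Volume = 16291 m^3

16291


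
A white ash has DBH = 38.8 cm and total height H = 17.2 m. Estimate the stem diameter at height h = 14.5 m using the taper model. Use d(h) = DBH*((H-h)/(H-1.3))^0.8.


Taper: d(h) = DBH * ((H - h) / (H - 1.3))^0.8
Numerator = H - h = 17.2 - 14.5 = 2.7 m
Denominator = H - 1.3 = 17.2 - 1.3 = 15.9 m
Ratio = 2.7 / 15.9 = 0.16981
d = 38.8 * 0.16981^0.8 = 9.4 cm

9.4


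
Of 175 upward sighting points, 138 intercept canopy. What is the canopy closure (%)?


Formula: Canopy closure = covered points / total points * 100
Closure = 138 / 175 * 100
Closure = 0.7886 * 100 = 78.9%

78.9


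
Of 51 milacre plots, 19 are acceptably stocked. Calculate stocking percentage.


Formula: Stocking % = stocked plots / total plots * 100
Stocking = 19 / 51 * 100
Stocking = 0.3725 * 100 = 37.3%

37.3


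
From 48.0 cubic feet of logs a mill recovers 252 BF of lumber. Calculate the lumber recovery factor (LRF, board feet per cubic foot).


Formula: LRF = Lumber Output (BF) / Log Input (ft^3)
LRF = 252 BF / 48.0 ft^3
LRF = 5.25 BF/ft^3

5.25


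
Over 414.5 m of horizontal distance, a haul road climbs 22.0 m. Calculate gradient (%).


Formula: Gradient = rise / run * 100
Gradient = 22.0 / 414.5 * 100 = 5.3%

5.3


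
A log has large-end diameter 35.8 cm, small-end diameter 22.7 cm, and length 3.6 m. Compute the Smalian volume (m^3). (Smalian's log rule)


Smalian: V = (A1 + A2)/2 * L,  A = pi*(D/200)^2
A1 = pi*(35.8/200)^2 = 0.10066 m^2
A2 = pi*(22.7/200)^2 = 0.040471 m^2
V = (0.10066+0.040471)/2*3.6 = 0.254 m^3

0.254


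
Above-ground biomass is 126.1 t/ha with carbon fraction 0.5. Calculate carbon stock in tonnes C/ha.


Formula: Carbon Stock = Biomass * Carbon Fraction
C = 126.1 t/ha * 0.5
C = 63.1 t C/ha

63.1


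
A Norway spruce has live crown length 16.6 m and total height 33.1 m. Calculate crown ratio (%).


Formula: Crown Ratio = (Crown Length / Total Height) * 100
CR = (16.6 m / 33.1 m) * 100
CR = 0.5015 * 100 = 50.2%

50.2


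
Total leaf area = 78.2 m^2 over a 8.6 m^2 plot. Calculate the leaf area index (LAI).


Formula: LAI = total leaf area / ground area  (dimensionless)
LAI = 78.2 m^2 / 8.6 m^2
LAI = 9.09

9.09


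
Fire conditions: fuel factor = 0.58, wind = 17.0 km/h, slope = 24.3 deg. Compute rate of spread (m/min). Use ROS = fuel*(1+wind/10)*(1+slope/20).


Formula: ROS = fuel * (1 + wind/10) * (1 + slope/20)
Wind factor = 1 + 17.0/10 = 2.7
Slope factor = 1 + 24.3/20 = 2.215
ROS = 0.58 * 2.7 * 2.215 = 3.47 m/min

3.47


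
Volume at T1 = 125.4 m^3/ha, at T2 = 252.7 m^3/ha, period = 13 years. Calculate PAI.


Formula: PAI = (V_T2 - V_T1) / (T2 - T1)
Volume increment = 252.7 - 125.4 = 127.3 m^3/ha
PAI = 127.3 / 13 = 9.79 m^3/ha/year

9.79


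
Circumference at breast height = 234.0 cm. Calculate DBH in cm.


Formula: DBH = C / pi
DBH = 234.0 / pi
pi = 3.14159...
DBH = 74.5 cm

74.5


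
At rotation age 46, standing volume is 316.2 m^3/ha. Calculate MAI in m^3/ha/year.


Formula: MAI = Total Volume / Stand Age
MAI = 316.2 m^3/ha / 46 years
MAI = 6.87 m^3/ha/year

6.87


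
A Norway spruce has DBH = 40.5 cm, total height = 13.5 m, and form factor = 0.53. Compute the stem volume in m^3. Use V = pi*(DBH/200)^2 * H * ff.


Formula: V = pi * (DBH/200)^2 * H * ff
Radius = DBH/200 = 40.5/200 = 0.2025 m
Radius^2 = 0.2025^2 = 0.04100625 m^2
V = pi * 0.04100625 * 13.5 * 0.53
V = 0.922 m^3

0.922


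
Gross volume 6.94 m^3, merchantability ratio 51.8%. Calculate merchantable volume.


Formula: MV = V_total * (merchantable_pct / 100)
Merchantable fraction = 51.8% / 100 = 0.518
MV = 6.94 m^3 * 0.518 = 3.595 m^3

3.595


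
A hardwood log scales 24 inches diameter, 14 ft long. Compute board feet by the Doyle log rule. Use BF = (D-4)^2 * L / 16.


Doyle: BF = (D - 4)^2 * L / 16
Adjusted diameter = 24 - 4 = 20 in
(D-4)^2 = 20^2 = 400
BF = 400 * 14 / 16 = 350 BF

350


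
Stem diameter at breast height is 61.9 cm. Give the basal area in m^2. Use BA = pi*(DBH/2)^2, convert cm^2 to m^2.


Formula: BA = pi * (DBH/2)^2 / 10000  (cm^2 to m^2)
Radius = DBH/2 = 61.9/2 = 30.95 cm
BA = pi * 30.95^2 / 10000
   = 3009.3395 cm^2 / 10000
   = 0.3009 m^2

0.3009


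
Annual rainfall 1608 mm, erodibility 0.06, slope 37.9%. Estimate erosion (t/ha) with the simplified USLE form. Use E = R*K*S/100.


Formula: E = R * K * S / 100  (simplified USLE)
R * K = 1608 * 0.06 = 96.48
E = 96.48 * 37.9 / 100 = 36.57 t/ha

36.57


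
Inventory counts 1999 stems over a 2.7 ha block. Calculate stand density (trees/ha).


Formula: Stand Density = N_trees / Area_ha
Density = 1999 trees / 2.7 ha
Density = 740 trees/ha

740


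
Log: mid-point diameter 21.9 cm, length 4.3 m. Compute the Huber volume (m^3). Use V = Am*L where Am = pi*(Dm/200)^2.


Huber: V = Am * L,  Am = pi*(Dm/200)^2
Am = pi*(21.9/200)^2 = 0.037668 m^2
V = 0.037668*4.3 = 0.162 m^3

0.162


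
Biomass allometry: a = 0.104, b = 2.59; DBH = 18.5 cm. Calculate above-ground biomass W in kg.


Formula: W = a * DBH^b  (allometric power law)
DBH^b = 18.5^2.59 = 1914.1447
W = 0.104 * 1914.1447 = 199.1 kg

199.1


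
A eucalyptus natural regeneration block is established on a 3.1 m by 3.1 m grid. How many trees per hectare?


Formula: TPH = 10000 m^2/ha / (spacing_x * spacing_y)
Area per tree = 3.1 m * 3.1 m = 9.61 m^2
TPH = 10000 / 9.61 = 1041 trees/ha

1041


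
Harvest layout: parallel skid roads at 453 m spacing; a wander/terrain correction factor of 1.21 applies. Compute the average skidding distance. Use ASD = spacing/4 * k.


Formula: ASD = (spacing / 4) * correction
Uncorrected distance = spacing / 4 = 453 / 4 = 113.25 m
ASD = 113.25 * 1.21 = 137 m

137


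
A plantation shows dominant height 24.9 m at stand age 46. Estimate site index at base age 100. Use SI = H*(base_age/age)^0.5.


Formula: SI = H_dom * (base_age / age)^0.5
Age ratio = 100 / 46 = 2.17391
sqrt(age_ratio) = 1.47442
SI = 24.9 * 1.47442 = 36.7 m

36.7


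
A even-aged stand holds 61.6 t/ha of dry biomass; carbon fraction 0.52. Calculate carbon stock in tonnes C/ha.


Formula: Carbon Stock = Biomass * Carbon Fraction
C = 61.6 t/ha * 0.52
C = 32.0 t C/ha

32.0


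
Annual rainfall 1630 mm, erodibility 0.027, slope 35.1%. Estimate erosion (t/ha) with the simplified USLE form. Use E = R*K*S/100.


Formula: E = R * K * S / 100  (simplified USLE)
R * K = 1630 * 0.027 = 44.01
E = 44.01 * 35.1 / 100 = 15.45 t/ha

15.45


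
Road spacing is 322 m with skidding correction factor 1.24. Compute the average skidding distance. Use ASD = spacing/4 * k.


Formula: ASD = (spacing / 4) * correction
Uncorrected distance = spacing / 4 = 322 / 4 = 80.5 m
ASD = 80.5 * 1.24 = 100 m

100


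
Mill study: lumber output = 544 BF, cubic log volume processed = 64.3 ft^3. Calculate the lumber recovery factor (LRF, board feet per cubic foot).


Formula: LRF = Lumber Output (BF) / Log Input (ft^3)
LRF = 544 BF / 64.3 ft^3
LRF = 8.46 BF/ft^3

8.46


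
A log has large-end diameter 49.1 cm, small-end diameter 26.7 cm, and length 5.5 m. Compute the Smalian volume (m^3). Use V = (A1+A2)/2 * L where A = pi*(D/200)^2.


Smalian: V = (A1 + A2)/2 * L,  A = pi*(D/200)^2
A1 = pi*(49.1/200)^2 = 0.189345 m^2
A2 = pi*(26.7/200)^2 = 0.05599 m^2
V = (0.189345+0.05599)/2*5.5 = 0.6747 m^3

0.6747


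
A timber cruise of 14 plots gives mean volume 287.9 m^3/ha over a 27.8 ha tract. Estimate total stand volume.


Formula: Total Volume = Mean Volume per ha * Total Area
Total Volume = 287.9 m^3/ha * 27.8 ha
Total Volume = 8004 m^3

8004


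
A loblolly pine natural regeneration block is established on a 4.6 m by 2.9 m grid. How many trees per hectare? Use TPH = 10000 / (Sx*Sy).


Formula: TPH = 10000 m^2/ha / (spacing_x * spacing_y)
Area per tree = 4.6 m * 2.9 m = 13.34 m^2
TPH = 10000 / 13.34 = 750 trees/ha

750


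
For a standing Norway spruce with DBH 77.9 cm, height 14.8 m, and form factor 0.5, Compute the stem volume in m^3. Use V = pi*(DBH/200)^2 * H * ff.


Formula: V = pi * (DBH/200)^2 * H * ff
Radius = DBH/200 = 77.9/200 = 0.3895 m
Radius^2 = 0.3895^2 = 0.15171025 m^2
V = pi * 0.15171025 * 14.8 * 0.5
V = 3.527 m^3

3.527


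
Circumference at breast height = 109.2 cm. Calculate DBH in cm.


Formula: DBH = C / pi
DBH = 109.2 / pi
pi = 3.14159...
DBH = 34.8 cm

34.8


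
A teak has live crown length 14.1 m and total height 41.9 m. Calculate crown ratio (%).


Formula: Crown Ratio = (Crown Length / Total Height) * 100
CR = (14.1 m / 41.9 m) * 100
CR = 0.3365 * 100 = 33.7%

33.7


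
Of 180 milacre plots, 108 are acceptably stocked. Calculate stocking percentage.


Formula: Stocking % = stocked plots / total plots * 100
Stocking = 108 / 180 * 100
Stocking = 0.6 * 100 = 60.0%

60.0


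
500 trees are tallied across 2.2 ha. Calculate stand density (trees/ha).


Formula: Stand Density = N_trees / Area_ha
Density = 500 trees / 2.2 ha
Density = 227 trees/ha

227


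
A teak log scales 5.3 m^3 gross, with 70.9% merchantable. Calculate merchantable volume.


Formula: MV = V_total * (merchantable_pct / 100)
Merchantable fraction = 70.9% / 100 = 0.709
MV = 5.3 m^3 * 0.709 = 3.758 m^3

3.758


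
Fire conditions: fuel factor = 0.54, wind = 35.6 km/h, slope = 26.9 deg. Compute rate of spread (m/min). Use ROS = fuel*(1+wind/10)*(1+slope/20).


Formula: ROS = fuel * (1 + wind/10) * (1 + slope/20)
Wind factor = 1 + 35.6/10 = 4.56
Slope factor = 1 + 26.9/20 = 2.345
ROS = 0.54 * 4.56 * 2.345 = 5.77 m/min

5.77


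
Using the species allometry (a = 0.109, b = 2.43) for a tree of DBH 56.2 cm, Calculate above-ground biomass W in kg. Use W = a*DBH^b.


Formula: W = a * DBH^b  (allometric power law)
DBH^b = 56.2^2.43 = 17859.0867
W = 0.109 * 17859.0867 = 1946.6 kg

1946.6


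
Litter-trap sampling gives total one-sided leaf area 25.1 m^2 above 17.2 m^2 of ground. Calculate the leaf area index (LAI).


Formula: LAI = total leaf area / ground area  (dimensionless)
LAI = 25.1 m^2 / 17.2 m^2
LAI = 1.46

1.46


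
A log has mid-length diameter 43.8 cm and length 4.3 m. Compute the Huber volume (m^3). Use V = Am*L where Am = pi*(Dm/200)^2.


Huber: V = Am * L,  Am = pi*(Dm/200)^2
Am = pi*(43.8/200)^2 = 0.150674 m^2
V = 0.150674*4.3 = 0.6479 m^3

0.6479


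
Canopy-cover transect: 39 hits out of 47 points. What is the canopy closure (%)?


Formula: Canopy closure = covered points / total points * 100
Closure = 39 / 47 * 100
Closure = 0.8298 * 100 = 83.0%

83.0


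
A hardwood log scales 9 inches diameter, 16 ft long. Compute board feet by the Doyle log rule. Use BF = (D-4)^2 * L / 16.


Doyle: BF = (D - 4)^2 * L / 16
Adjusted diameter = 9 - 4 = 5 in
(D-4)^2 = 5^2 = 25
BF = 25 * 16 / 16 = 25 BF

25


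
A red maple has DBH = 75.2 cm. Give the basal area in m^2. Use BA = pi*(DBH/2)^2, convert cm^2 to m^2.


Formula: BA = pi * (DBH/2)^2 / 10000  (cm^2 to m^2)
Radius = DBH/2 = 75.2/2 = 37.6 cm
BA = pi * 37.6^2 / 10000
   = 4441.458 cm^2 / 10000
   = 0.4441 m^2

0.4441


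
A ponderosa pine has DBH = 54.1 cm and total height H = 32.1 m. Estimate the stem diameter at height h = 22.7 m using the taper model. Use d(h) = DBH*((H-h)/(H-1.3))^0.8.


Taper: d(h) = DBH * ((H - h) / (H - 1.3))^0.8
Numerator = H - h = 32.1 - 22.7 = 9.4 m
Denominator = H - 1.3 = 32.1 - 1.3 = 30.8 m
Ratio = 9.4 / 30.8 = 0.30519
d = 54.1 * 0.30519^0.8 = 20.9 cm

20.9


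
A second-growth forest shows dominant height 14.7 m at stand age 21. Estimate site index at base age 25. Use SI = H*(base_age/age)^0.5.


Formula: SI = H_dom * (base_age / age)^0.5
Age ratio = 25 / 21 = 1.19048
sqrt(age_ratio) = 1.09109
SI = 14.7 * 1.09109 = 16.0 m

16.0


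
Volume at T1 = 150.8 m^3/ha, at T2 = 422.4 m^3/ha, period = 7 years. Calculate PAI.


Formula: PAI = (V_T2 - V_T1) / (T2 - T1)
Volume increment = 422.4 - 150.8 = 271.6 m^3/ha
PAI = 271.6 / 7 = 38.8 m^3/ha/year

38.8


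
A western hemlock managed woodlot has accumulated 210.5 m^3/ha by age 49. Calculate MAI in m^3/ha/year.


Formula: MAI = Total Volume / Stand Age
MAI = 210.5 m^3/ha / 49 years
MAI = 4.3 m^3/ha/year

4.3


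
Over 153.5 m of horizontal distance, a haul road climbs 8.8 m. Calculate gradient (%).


Formula: Gradient = rise / run * 100
Gradient = 8.8 / 153.5 * 100 = 5.7%

5.7


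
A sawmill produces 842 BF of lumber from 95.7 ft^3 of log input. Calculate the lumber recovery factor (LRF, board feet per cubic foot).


Formula: LRF = Lumber Output (BF) / Log Input (ft^3)
LRF = 842 BF / 95.7 ft^3
LRF = 8.8 BF/ft^3

8.8


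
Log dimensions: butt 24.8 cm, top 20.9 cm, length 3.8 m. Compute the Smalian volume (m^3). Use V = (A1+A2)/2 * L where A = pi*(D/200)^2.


Smalian: V = (A1 + A2)/2 * L,  A = pi*(D/200)^2
A1 = pi*(24.8/200)^2 = 0.048305 m^2
A2 = pi*(20.9/200)^2 = 0.034307 m^2
V = (0.048305+0.034307)/2*3.8 = 0.157 m^3

0.157


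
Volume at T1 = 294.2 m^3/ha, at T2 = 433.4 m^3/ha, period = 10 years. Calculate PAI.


Formula: PAI = (V_T2 - V_T1) / (T2 - T1)
Volume increment = 433.4 - 294.2 = 139.2 m^3/ha
PAI = 139.2 / 10 = 13.92 m^3/ha/year

13.92


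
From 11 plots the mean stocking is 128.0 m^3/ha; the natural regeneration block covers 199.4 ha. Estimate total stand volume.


Formula: Total Volume = Mean Volume per ha * Total Area
Total Volume = 128.0 m^3/ha * 199.4 ha
Total Volume = 25523 m^3

25523


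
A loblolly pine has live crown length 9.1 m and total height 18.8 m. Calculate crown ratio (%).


Formula: Crown Ratio = (Crown Length / Total Height) * 100
CR = (9.1 m / 18.8 m) * 100
CR = 0.484 * 100 = 48.4%

48.4


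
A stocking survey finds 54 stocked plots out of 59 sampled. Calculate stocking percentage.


Formula: Stocking % = stocked plots / total plots * 100
Stocking = 54 / 59 * 100
Stocking = 0.9153 * 100 = 91.5%

91.5


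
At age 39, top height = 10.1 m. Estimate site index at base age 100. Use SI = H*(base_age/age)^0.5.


Formula: SI = H_dom * (base_age / age)^0.5
Age ratio = 100 / 39 = 2.5641
sqrt(age_ratio) = 1.60128
SI = 10.1 * 1.60128 = 16.2 m

16.2


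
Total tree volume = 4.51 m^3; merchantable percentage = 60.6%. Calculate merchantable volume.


Formula: MV = V_total * (merchantable_pct / 100)
Merchantable fraction = 60.6% / 100 = 0.606
MV = 4.51 m^3 * 0.606 = 2.733 m^3

2.733


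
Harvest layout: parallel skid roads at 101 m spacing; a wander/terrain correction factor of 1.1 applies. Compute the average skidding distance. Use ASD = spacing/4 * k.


Formula: ASD = (spacing / 4) * correction
Uncorrected distance = spacing / 4 = 101 / 4 = 25.25 m
ASD = 25.25 * 1.1 = 28 m

28


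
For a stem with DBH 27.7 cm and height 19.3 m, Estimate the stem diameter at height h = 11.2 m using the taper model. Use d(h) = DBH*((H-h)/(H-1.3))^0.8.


Taper: d(h) = DBH * ((H - h) / (H - 1.3))^0.8
Numerator = H - h = 19.3 - 11.2 = 8.1 m
Denominator = H - 1.3 = 19.3 - 1.3 = 18.0 m
Ratio = 8.1 / 18.0 = 0.45
d = 27.7 * 0.45^0.8 = 14.6 cm

14.6


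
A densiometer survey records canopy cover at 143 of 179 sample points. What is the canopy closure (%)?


Formula: Canopy closure = covered points / total points * 100
Closure = 143 / 179 * 100
Closure = 0.7989 * 100 = 79.9%

79.9


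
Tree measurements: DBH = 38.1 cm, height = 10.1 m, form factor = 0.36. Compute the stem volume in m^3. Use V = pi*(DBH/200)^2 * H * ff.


Formula: V = pi * (DBH/200)^2 * H * ff
Radius = DBH/200 = 38.1/200 = 0.1905 m
Radius^2 = 0.1905^2 = 0.03629025 m^2
V = pi * 0.03629025 * 10.1 * 0.36
V = 0.415 m^3

0.415


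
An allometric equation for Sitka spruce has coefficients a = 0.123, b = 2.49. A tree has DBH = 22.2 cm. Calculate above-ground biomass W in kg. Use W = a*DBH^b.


Formula: W = a * DBH^b  (allometric power law)
DBH^b = 22.2^2.49 = 2251.225
W = 0.123 * 2251.225 = 276.9 kg

276.9


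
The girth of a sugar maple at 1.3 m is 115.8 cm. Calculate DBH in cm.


Formula: DBH = C / pi
DBH = 115.8 / pi
pi = 3.14159...
DBH = 36.9 cm

36.9


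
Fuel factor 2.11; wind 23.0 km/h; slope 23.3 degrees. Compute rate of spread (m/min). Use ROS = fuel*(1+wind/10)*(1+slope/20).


Formula: ROS = fuel * (1 + wind/10) * (1 + slope/20)
Wind factor = 1 + 23.0/10 = 3.3
Slope factor = 1 + 23.3/20 = 2.165
ROS = 2.11 * 3.3 * 2.165 = 15.07 m/min

15.07


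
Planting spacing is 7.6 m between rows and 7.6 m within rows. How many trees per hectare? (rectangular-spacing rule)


Formula: TPH = 10000 m^2/ha / (spacing_x * spacing_y)
Area per tree = 7.6 m * 7.6 m = 57.76 m^2
TPH = 10000 / 57.76 = 173 trees/ha

173


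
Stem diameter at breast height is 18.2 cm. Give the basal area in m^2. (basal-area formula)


Formula: BA = pi * (DBH/2)^2 / 10000  (cm^2 to m^2)
Radius = DBH/2 = 18.2/2 = 9.1 cm
BA = pi * 9.1^2 / 10000
   = 260.1553 cm^2 / 10000
   = 0.026 m^2

0.026


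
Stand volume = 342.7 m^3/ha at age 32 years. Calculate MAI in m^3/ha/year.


Formula: MAI = Total Volume / Stand Age
MAI = 342.7 m^3/ha / 32 years
MAI = 10.71 m^3/ha/year

10.71


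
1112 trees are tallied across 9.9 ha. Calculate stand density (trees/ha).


Formula: Stand Density = N_trees / Area_ha
Density = 1112 trees / 9.9 ha
Density = 112 trees/ha

112


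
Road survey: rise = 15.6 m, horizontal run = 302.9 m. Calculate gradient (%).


Formula: Gradient = rise / run * 100
Gradient = 15.6 / 302.9 * 100 = 5.2%

5.2


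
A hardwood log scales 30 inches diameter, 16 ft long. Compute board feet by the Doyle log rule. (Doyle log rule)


Doyle: BF = (D - 4)^2 * L / 16
Adjusted diameter = 30 - 4 = 26 in
(D-4)^2 = 26^2 = 676
BF = 676 * 16 / 16 = 676 BF

676


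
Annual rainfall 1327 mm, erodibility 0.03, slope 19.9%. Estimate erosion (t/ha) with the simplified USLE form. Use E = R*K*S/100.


Formula: E = R * K * S / 100  (simplified USLE)
R * K = 1327 * 0.03 = 39.81
E = 39.81 * 19.9 / 100 = 7.92 t/ha

7.92


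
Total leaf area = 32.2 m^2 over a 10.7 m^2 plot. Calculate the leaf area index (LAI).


Formula: LAI = total leaf area / ground area  (dimensionless)
LAI = 32.2 m^2 / 10.7 m^2
LAI = 3.01

3.01


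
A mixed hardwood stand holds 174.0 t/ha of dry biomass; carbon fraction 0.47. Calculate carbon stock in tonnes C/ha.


Formula: Carbon Stock = Biomass * Carbon Fraction
C = 174.0 t/ha * 0.47
C = 81.8 t C/ha

81.8


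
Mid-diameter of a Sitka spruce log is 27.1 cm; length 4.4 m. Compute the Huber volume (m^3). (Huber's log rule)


Huber: V = Am * L,  Am = pi*(Dm/200)^2
Am = pi*(27.1/200)^2 = 0.05768 m^2
V = 0.05768*4.4 = 0.2538 m^3

0.2538


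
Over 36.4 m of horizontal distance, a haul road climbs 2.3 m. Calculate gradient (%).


Formula: Gradient = rise / run * 100
Gradient = 2.3 / 36.4 * 100 = 6.3%

6.3


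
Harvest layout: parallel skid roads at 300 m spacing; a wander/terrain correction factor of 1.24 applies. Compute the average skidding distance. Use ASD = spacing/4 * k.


Formula: ASD = (spacing / 4) * correction
Uncorrected distance = spacing / 4 = 300 / 4 = 75 m
ASD = 75 * 1.24 = 93 m

93


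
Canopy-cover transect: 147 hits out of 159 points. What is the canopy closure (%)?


Formula: Canopy closure = covered points / total points * 100
Closure = 147 / 159 * 100
Closure = 0.9245 * 100 = 92.5%

92.5


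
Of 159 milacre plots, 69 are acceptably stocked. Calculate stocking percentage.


Formula: Stocking % = stocked plots / total plots * 100
Stocking = 69 / 159 * 100
Stocking = 0.434 * 100 = 43.4%

43.4


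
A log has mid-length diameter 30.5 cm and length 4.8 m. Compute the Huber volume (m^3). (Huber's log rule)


Huber: V = Am * L,  Am = pi*(Dm/200)^2
Am = pi*(30.5/200)^2 = 0.073062 m^2
V = 0.073062*4.8 = 0.3507 m^3

0.3507


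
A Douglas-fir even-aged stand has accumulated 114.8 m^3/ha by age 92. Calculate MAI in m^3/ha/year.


Formula: MAI = Total Volume / Stand Age
MAI = 114.8 m^3/ha / 92 years
MAI = 1.25 m^3/ha/year

1.25


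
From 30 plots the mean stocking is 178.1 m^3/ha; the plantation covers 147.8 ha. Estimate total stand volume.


Formula: Total Volume = Mean Volume per ha * Total Area
Total Volume = 178.1 m^3/ha * 147.8 ha
Total Volume = 26323 m^3

26323


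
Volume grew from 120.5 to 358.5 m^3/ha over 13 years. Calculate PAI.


Formula: PAI = (V_T2 - V_T1) / (T2 - T1)
Volume increment = 358.5 - 120.5 = 238.0 m^3/ha
PAI = 238.0 / 13 = 18.31 m^3/ha/year

18.31


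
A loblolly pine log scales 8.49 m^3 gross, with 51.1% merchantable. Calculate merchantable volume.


Formula: MV = V_total * (merchantable_pct / 100)
Merchantable fraction = 51.1% / 100 = 0.511
MV = 8.49 m^3 * 0.511 = 4.338 m^3

4.338


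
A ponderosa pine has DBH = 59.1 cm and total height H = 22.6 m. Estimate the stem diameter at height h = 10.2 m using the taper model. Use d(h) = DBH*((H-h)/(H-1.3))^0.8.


Taper: d(h) = DBH * ((H - h) / (H - 1.3))^0.8
Numerator = H - h = 22.6 - 10.2 = 12.4 m
Denominator = H - 1.3 = 22.6 - 1.3 = 21.3 m
Ratio = 12.4 / 21.3 = 0.58216
d = 59.1 * 0.58216^0.8 = 38.3 cm

38.3


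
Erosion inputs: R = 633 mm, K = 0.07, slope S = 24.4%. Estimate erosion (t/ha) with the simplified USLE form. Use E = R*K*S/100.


Formula: E = R * K * S / 100  (simplified USLE)
R * K = 633 * 0.07 = 44.31
E = 44.31 * 24.4 / 100 = 10.81 t/ha

10.81


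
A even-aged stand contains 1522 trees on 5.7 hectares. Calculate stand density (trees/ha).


Formula: Stand Density = N_trees / Area_ha
Density = 1522 trees / 5.7 ha
Density = 267 trees/ha

267


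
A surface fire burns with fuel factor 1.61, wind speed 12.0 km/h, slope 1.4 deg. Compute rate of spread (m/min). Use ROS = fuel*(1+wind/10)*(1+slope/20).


Formula: ROS = fuel * (1 + wind/10) * (1 + slope/20)
Wind factor = 1 + 12.0/10 = 2.2
Slope factor = 1 + 1.4/20 = 1.07
ROS = 1.61 * 2.2 * 1.07 = 3.79 m/min

3.79


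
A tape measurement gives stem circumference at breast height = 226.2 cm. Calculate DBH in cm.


Formula: DBH = C / pi
DBH = 226.2 / pi
pi = 3.14159...
DBH = 72.0 cm

72.0


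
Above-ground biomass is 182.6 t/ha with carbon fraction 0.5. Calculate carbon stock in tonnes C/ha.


Formula: Carbon Stock = Biomass * Carbon Fraction
C = 182.6 t/ha * 0.5
C = 91.3 t C/ha

91.3


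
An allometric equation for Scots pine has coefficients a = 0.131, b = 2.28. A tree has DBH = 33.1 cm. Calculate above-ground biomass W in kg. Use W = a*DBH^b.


Formula: W = a * DBH^b  (allometric power law)
DBH^b = 33.1^2.28 = 2918.8234
W = 0.131 * 2918.8234 = 382.4 kg

382.4


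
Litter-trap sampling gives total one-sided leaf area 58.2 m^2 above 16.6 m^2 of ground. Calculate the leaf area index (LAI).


Formula: LAI = total leaf area / ground area  (dimensionless)
LAI = 58.2 m^2 / 16.6 m^2
LAI = 3.51

3.51


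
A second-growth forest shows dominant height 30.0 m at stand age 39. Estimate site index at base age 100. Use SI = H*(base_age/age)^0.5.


Formula: SI = H_dom * (base_age / age)^0.5
Age ratio = 100 / 39 = 2.5641
sqrt(age_ratio) = 1.60128
SI = 30.0 * 1.60128 = 48.0 m

48.0


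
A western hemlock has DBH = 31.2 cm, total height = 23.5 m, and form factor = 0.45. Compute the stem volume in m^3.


Formula: V = pi * (DBH/200)^2 * H * ff
Radius = DBH/200 = 31.2/200 = 0.156 m
Radius^2 = 0.156^2 = 0.024336 m^2
V = pi * 0.024336 * 23.5 * 0.45
V = 0.808 m^3

0.808


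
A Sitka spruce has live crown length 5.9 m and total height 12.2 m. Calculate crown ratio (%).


Formula: Crown Ratio = (Crown Length / Total Height) * 100
CR = (5.9 m / 12.2 m) * 100
CR = 0.4836 * 100 = 48.4%

48.4


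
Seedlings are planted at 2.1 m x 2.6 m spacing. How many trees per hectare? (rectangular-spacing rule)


Formula: TPH = 10000 m^2/ha / (spacing_x * spacing_y)
Area per tree = 2.1 m * 2.6 m = 5.46 m^2
TPH = 10000 / 5.46 = 1832 trees/ha

1832


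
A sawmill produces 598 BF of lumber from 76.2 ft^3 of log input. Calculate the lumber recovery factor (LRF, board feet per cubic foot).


Formula: LRF = Lumber Output (BF) / Log Input (ft^3)
LRF = 598 BF / 76.2 ft^3
LRF = 7.85 BF/ft^3

7.85


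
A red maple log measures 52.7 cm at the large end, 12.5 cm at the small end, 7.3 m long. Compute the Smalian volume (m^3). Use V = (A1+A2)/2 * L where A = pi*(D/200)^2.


Smalian: V = (A1 + A2)/2 * L,  A = pi*(D/200)^2
A1 = pi*(52.7/200)^2 = 0.218128 m^2
A2 = pi*(12.5/200)^2 = 0.012272 m^2
V = (0.218128+0.012272)/2*7.3 = 0.841 m^3

0.841


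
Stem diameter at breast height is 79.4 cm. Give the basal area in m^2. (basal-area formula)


Formula: BA = pi * (DBH/2)^2 / 10000  (cm^2 to m^2)
Radius = DBH/2 = 79.4/2 = 39.7 cm
BA = pi * 39.7^2 / 10000
   = 4951.4328 cm^2 / 10000
   = 0.4951 m^2

0.4951


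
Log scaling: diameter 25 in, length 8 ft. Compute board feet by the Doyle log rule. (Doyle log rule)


Doyle: BF = (D - 4)^2 * L / 16
Adjusted diameter = 25 - 4 = 21 in
(D-4)^2 = 21^2 = 441
BF = 441 * 8 / 16 = 221 BF

221


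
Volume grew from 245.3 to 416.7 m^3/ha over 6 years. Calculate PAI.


Formula: PAI = (V_T2 - V_T1) / (T2 - T1)
Volume increment = 416.7 - 245.3 = 171.4 m^3/ha
PAI = 171.4 / 6 = 28.57 m^3/ha/year

28.57


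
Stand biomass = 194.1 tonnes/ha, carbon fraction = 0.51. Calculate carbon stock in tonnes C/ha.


Formula: Carbon Stock = Biomass * Carbon Fraction
C = 194.1 t/ha * 0.51
C = 99.0 t C/ha

99.0


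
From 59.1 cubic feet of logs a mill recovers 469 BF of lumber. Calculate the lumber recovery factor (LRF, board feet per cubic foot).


Formula: LRF = Lumber Output (BF) / Log Input (ft^3)
LRF = 469 BF / 59.1 ft^3
LRF = 7.94 BF/ft^3

7.94


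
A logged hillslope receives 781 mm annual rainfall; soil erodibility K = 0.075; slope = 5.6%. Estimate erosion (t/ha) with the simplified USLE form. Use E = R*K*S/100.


Formula: E = R * K * S / 100  (simplified USLE)
R * K = 781 * 0.075 = 58.575
E = 58.575 * 5.6 / 100 = 3.28 t/ha

3.28


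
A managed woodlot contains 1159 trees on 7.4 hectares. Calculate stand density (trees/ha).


Formula: Stand Density = N_trees / Area_ha
Density = 1159 trees / 7.4 ha
Density = 157 trees/ha

157


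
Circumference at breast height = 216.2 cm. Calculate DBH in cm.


Formula: DBH = C / pi
DBH = 216.2 / pi
pi = 3.14159...
DBH = 68.8 cm

68.8


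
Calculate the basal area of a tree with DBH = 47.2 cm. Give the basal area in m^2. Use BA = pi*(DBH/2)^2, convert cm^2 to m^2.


Formula: BA = pi * (DBH/2)^2 / 10000  (cm^2 to m^2)
Radius = DBH/2 = 47.2/2 = 23.6 cm
BA = pi * 23.6^2 / 10000
   = 1749.7414 cm^2 / 10000
   = 0.175 m^2

0.175


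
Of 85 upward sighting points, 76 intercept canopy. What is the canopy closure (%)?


Formula: Canopy closure = covered points / total points * 100
Closure = 76 / 85 * 100
Closure = 0.8941 * 100 = 89.4%

89.4


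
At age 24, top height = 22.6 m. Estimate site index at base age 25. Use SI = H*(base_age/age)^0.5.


Formula: SI = H_dom * (base_age / age)^0.5
Age ratio = 25 / 24 = 1.04167
sqrt(age_ratio) = 1.02062
SI = 22.6 * 1.02062 = 23.1 m

23.1


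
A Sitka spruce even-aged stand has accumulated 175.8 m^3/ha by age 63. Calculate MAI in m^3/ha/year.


Formula: MAI = Total Volume / Stand Age
MAI = 175.8 m^3/ha / 63 years
MAI = 2.79 m^3/ha/year

2.79


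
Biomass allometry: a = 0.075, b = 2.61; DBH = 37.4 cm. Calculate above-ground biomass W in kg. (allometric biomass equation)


Formula: W = a * DBH^b  (allometric power law)
DBH^b = 37.4^2.61 = 12740.7467
W = 0.075 * 12740.7467 = 955.6 kg

955.6


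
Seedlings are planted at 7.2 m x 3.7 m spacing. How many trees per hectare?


Formula: TPH = 10000 m^2/ha / (spacing_x * spacing_y)
Area per tree = 7.2 m * 3.7 m = 26.64 m^2
TPH = 10000 / 26.64 = 375 trees/ha

375


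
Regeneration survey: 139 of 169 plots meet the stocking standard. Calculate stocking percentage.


Formula: Stocking % = stocked plots / total plots * 100
Stocking = 139 / 169 * 100
Stocking = 0.8225 * 100 = 82.2%

82.2


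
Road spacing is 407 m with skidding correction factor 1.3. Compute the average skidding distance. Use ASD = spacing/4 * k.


Formula: ASD = (spacing / 4) * correction
Uncorrected distance = spacing / 4 = 407 / 4 = 101.75 m
ASD = 101.75 * 1.3 = 132 m

132
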